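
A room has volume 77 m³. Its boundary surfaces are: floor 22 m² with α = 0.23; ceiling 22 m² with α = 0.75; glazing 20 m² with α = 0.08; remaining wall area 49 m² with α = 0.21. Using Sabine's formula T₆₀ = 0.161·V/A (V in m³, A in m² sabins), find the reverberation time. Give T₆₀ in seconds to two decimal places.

Summing Sᵢαᵢ: 22·0.23 + 22·0.75 + 20·0.08 + 49·0.21 = 33.45 m².
T₆₀ = 0.161·V/A = 0.161·77/33.45 = 0.371 s.

0.37 s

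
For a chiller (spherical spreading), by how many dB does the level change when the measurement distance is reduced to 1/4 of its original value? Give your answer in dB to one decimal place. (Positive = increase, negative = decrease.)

+12.0 dB

Point-source spreading: ΔL = −20·log₁₀(r₂/r₁).
ΔL = −20·log₁₀(0.25) = +12.04 dB.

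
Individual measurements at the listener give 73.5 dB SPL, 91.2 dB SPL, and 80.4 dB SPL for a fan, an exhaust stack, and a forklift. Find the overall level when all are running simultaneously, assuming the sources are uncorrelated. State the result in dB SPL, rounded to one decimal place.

91.6 dB SPL

Incoherent sources combine by intensity addition: L_total = 10·log₁₀(Σ 10^(L_i/10)).
Σ 10^(L/10) = 10^(73.5/10) + 10^(91.2/10) + 10^(80.4/10) = 1.450e+09.
L_total = 10·log₁₀(1.450e+09) = 91.61 dB SPL.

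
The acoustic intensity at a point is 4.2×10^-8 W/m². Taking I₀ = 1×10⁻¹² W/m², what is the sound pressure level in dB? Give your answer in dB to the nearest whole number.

Dividing by I₀ shifts the exponent by 12: I/I₀ = 4.2×10^4.
L = 10·(0.6232 + 4) = 46.23 dB.

46 dB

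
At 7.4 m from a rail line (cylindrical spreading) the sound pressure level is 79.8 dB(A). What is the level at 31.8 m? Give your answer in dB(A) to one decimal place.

73.5 dB(A)

For a line source, L₂ = L₁ − 10·log₁₀(r₂/r₁).
L₂ = 79.8 − 10·log₁₀(31.8/7.4) = 79.8 − 6.332 = 73.47 dB(A).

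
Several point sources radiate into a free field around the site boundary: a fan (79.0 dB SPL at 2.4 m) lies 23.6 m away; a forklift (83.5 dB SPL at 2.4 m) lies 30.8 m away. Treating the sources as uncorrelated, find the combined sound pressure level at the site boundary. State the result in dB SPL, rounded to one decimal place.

Apply inverse-square spreading to bring every level to the receiver, then sum 10^(L/10).
fan: 79.0 − 20·log₁₀(23.6/2.4) = 79.0 − 19.85 = 59.15 dB SPL.
forklift: 83.5 − 20·log₁₀(30.8/2.4) = 83.5 − 22.17 = 61.33 dB SPL.
Σ 10^(L/10) = 2.181e+06 → L_total = 10·log₁₀(2.181e+06) = 63.39 dB SPL.

63.4 dB SPL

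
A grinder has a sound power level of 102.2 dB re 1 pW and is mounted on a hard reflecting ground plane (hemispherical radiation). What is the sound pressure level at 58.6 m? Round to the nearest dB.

The power spreads over a hemisphere of area 2π·r², so L_p = L_w − 10·log₁₀(2π·r²).
2π·r² = 2.158e+04 m², 10·log₁₀ of that is 43.340 dB.
L_p = 102.2 − 43.340 = 58.86 dB.

59 dB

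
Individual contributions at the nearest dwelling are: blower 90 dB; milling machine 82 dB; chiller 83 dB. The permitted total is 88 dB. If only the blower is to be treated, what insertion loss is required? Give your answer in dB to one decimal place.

5.6 dB

The untreated sources together contribute 10^(82/10) + 10^(83/10) = 3.580e+08, i.e. 85.54 dB.
To meet 88 dB overall, the treated blower may contribute at most 10^(88/10) − 3.580e+08 = 2.729e+08, i.e. 84.36 dB.
So the blower must be reduced from 90 to 84.36 dB: IL = 5.64 dB.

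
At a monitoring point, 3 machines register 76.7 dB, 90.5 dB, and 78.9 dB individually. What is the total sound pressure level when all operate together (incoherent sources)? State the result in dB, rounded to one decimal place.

91.0 dB

Incoherent sources combine by intensity addition: L_total = 10·log₁₀(Σ 10^(L_i/10)).
Σ 10^(L/10) = 10^(76.7/10) + 10^(90.5/10) + 10^(78.9/10) = 1.246e+09.
L_total = 10·log₁₀(1.246e+09) = 90.96 dB.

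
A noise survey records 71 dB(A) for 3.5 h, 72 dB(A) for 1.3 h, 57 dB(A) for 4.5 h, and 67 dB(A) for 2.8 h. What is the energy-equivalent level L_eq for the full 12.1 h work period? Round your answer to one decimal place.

The energy average is taken in the linear domain: L_eq = 10·log₁₀[(Σ tᵢ·10^(Lᵢ/10))/T], T = 12.1 h.
Σ tᵢ·10^(Lᵢ/10) = 3.5·10^(71/10) + 1.3·10^(72/10) + 4.5·10^(57/10) + 2.8·10^(67/10) = 8.095e+07.
L_eq = 10·log₁₀(8.095e+07/12.1) = 68.25 dB(A).

68.3 dB(A)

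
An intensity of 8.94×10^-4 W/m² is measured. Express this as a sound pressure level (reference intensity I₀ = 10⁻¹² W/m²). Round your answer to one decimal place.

89.5 dB

L = 10·log₁₀(I/I₀) = 10·log₁₀(8.94×10^-4/10⁻¹²) = 10·log₁₀(8.94×10^8).
L = 10·(0.9513 + 8) = 89.51 dB.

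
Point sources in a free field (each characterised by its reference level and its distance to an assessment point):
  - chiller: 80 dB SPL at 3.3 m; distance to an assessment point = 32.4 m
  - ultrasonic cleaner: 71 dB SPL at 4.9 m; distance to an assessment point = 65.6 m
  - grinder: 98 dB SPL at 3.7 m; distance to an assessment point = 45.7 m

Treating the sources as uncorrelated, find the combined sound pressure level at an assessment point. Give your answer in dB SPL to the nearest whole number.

Apply inverse-square spreading to bring every level to the receiver, then sum 10^(L/10).
chiller: 80 − 20·log₁₀(32.4/3.3) = 80 − 19.84 = 60.16 dB SPL.
ultrasonic cleaner: 71 − 20·log₁₀(65.6/4.9) = 71 − 22.53 = 48.47 dB SPL.
grinder: 98 − 20·log₁₀(45.7/3.7) = 98 − 21.83 = 76.17 dB SPL.
Σ 10^(L/10) = 4.247e+07 → L_total = 10·log₁₀(4.247e+07) = 76.28 dB SPL.

76 dB SPL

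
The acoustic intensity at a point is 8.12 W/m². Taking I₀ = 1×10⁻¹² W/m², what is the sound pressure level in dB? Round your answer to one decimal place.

129.1 dB

I/I₀ = 8.12/10⁻¹² = 8.12×10^12, and L = 10·log₁₀(I/I₀).
L = 10·(0.9096 + 12) = 129.10 dB.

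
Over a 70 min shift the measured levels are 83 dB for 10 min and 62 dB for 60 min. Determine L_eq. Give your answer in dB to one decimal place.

The energy average is taken in the linear domain: L_eq = 10·log₁₀[(Σ tᵢ·10^(Lᵢ/10))/T], T = 70 min.
Σ tᵢ·10^(Lᵢ/10) = 10·10^(83/10) + 60·10^(62/10) = 2.090e+09.
L_eq = 10·log₁₀(2.090e+09/70) = 74.75 dB.

74.8 dB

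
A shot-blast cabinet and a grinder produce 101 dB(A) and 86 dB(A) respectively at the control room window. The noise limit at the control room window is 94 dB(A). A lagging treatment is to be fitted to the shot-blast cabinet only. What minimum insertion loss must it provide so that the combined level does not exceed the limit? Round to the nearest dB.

8 dB

The untreated sources together contribute 10^(86/10) = 3.981e+08, i.e. 86.00 dB(A).
To meet 94 dB(A) overall, the treated shot-blast cabinet may contribute at most 10^(94/10) − 3.981e+08 = 2.114e+09, i.e. 93.25 dB(A).
Required insertion loss = 101 − 93.25 = 7.75 dB.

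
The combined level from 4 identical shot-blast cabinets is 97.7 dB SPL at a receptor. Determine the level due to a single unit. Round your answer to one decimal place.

Dividing the total intensity by 4 lowers the level by 10·log₁₀ 4 = 6.021 dB: L₁ = 97.7 − 6.021.

91.7 dB SPL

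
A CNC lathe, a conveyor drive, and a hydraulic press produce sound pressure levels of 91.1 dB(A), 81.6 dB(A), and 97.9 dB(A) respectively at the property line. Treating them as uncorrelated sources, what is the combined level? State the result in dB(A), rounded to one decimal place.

98.8 dB(A)

Incoherent sources combine by intensity addition: L_total = 10·log₁₀(Σ 10^(L_i/10)).
Σ 10^(L/10) = 10^(91.1/10) + 10^(81.6/10) + 10^(97.9/10) = 7.599e+09.
L_total = 10·log₁₀(7.599e+09) = 98.81 dB(A).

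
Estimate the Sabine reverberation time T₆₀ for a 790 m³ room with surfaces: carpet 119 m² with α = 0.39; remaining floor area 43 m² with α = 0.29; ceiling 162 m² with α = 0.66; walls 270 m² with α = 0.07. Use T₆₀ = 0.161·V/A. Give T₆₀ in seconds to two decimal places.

A = Σ Sᵢαᵢ = 119·0.39 + 43·0.29 + 162·0.66 + 270·0.07 = 184.70 m².
T₆₀ = 0.161·V/A = 0.161·790/184.70 = 0.689 s.

0.69 s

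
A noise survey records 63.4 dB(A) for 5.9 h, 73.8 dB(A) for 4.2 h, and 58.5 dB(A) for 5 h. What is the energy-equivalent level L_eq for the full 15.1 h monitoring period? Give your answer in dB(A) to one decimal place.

L_eq = 10·log₁₀[(1/T)·Σ tᵢ·10^(Lᵢ/10)] with T = 15.1 h.
Σ tᵢ·10^(Lᵢ/10) = 5.9·10^(63.4/10) + 4.2·10^(73.8/10) + 5·10^(58.5/10) = 1.172e+08.
L_eq = 10·log₁₀(1.172e+08/15.1) = 68.90 dB(A).

68.9 dB(A)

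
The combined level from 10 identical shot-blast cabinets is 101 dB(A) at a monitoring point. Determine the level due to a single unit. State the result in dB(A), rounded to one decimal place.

10 equal contributions raise the level by 10·log₁₀ 10 = 10.000 dB, so each unit alone gives 101 − 10.000.

91.0 dB(A)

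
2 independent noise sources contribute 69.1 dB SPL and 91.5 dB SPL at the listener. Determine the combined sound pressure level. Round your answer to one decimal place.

91.5 dB SPL

Incoherent sources combine by intensity addition: L_total = 10·log₁₀(Σ 10^(L_i/10)).
Σ 10^(L/10) = 10^(69.1/10) + 10^(91.5/10) = 1.421e+09.
L_total = 10·log₁₀(1.421e+09) = 91.52 dB SPL.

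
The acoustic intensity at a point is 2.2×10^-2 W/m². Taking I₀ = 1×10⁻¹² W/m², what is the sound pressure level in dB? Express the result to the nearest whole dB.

103 dB

L = 10·log₁₀(I/I₀) = 10·log₁₀(2.2×10^-2/10⁻¹²) = 10·log₁₀(2.2×10^10).
L = 10·(0.3424 + 10) = 103.42 dB.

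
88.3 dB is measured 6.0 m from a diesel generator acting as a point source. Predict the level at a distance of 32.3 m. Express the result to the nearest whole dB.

For a point source, L₂ = L₁ − 20·log₁₀(r₂/r₁).
L₂ = 88.3 − 20·log₁₀(32.3/6.0) = 88.3 − 14.621 = 73.68 dB.

74 dB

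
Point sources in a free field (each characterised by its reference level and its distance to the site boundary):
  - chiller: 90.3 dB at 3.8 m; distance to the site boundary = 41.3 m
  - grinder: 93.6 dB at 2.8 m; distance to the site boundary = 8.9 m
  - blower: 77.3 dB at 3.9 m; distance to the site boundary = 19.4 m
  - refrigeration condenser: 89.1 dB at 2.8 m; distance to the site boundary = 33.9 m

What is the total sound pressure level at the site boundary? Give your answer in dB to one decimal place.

First find each source's level at the receiver (point-source: −20·log₁₀(r/r_ref)), then combine on an intensity basis.
chiller: 90.3 − 20·log₁₀(41.3/3.8) = 90.3 − 20.72 = 69.58 dB.
grinder: 93.6 − 20·log₁₀(8.9/2.8) = 93.6 − 10.04 = 83.56 dB.
blower: 77.3 − 20·log₁₀(19.4/3.9) = 77.3 − 13.93 = 63.37 dB.
refrigeration condenser: 89.1 − 20·log₁₀(33.9/2.8) = 89.1 − 21.66 = 67.44 dB.
Σ 10^(L/10) = 2.435e+08 → L_total = 10·log₁₀(2.435e+08) = 83.87 dB.

83.9 dB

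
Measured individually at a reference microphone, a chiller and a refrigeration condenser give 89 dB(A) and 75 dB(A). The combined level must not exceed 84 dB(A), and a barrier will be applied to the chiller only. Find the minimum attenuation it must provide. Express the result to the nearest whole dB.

Everything except the chiller sums to 10^(75/10) = 3.162e+07 in linear terms, 75.00 dB(A).
To meet 84 dB(A) overall, the treated chiller may contribute at most 10^(84/10) − 3.162e+07 = 2.196e+08, i.e. 83.42 dB(A).
So the chiller must be reduced from 89 to 83.42 dB(A): IL = 5.58 dB.

6 dB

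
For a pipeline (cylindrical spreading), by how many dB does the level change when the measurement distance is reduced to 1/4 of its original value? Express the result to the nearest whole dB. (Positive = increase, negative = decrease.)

With cylindrical spreading the level changes by −10·log₁₀(r₂/r₁).
ΔL = −10·log₁₀(0.25) = +6.02 dB.

+6 dB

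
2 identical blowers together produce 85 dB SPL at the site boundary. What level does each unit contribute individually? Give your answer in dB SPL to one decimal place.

2 equal contributions raise the level by 10·log₁₀ 2 = 3.010 dB, so each unit alone gives 85 − 3.010.

82.0 dB SPL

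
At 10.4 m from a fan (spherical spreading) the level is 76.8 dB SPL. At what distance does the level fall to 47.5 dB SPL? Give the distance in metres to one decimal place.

For a point source L₁ − L₂ = 20·log₁₀(r₂/r₁), so r₂ = r₁·10^((L₁−L₂)/20).
r₂ = 10.4·10^((76.8−47.5)/20) = 10.4·10^(29.3/20) = 303.41 m.

303.4 m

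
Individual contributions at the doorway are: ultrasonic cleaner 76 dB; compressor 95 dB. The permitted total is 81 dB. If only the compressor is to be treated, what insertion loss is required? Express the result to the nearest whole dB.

16 dB

Fixed contribution from the other source: Σ 10^(L/10) = 10^(76/10) = 3.981e+07 (76.00 dB).
To meet 81 dB overall, the treated compressor may contribute at most 10^(81/10) − 3.981e+07 = 8.608e+07, i.e. 79.35 dB.
Required insertion loss = 95 − 79.35 = 15.65 dB.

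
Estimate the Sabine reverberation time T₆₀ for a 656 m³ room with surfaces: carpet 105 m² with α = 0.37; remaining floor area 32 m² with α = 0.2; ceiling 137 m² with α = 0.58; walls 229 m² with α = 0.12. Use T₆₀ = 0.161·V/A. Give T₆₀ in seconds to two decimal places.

Summing Sᵢαᵢ: 105·0.37 + 32·0.2 + 137·0.58 + 229·0.12 = 152.19 m².
T₆₀ = 0.161 × 656 / 152.19 = 0.694 s.

0.69 s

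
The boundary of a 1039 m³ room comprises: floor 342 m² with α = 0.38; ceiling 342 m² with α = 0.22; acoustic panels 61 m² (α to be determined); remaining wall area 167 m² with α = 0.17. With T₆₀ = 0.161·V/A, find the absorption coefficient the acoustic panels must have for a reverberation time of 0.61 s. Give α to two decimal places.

A = 0.161·V/T₆₀ = 0.161·1039/0.61 = 274.23 m² sabins.
Absorption from the other surfaces = 342·0.38 + 342·0.22 + 167·0.17 = 233.59 m², so the acoustic panels must supply 40.64 m² over 61 m².
α = 40.64/61 = 0.666.

0.67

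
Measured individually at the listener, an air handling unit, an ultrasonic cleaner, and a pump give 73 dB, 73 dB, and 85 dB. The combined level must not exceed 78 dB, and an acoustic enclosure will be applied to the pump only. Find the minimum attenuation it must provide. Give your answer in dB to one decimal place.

Everything except the pump sums to 10^(73/10) + 10^(73/10) = 3.991e+07 in linear terms, 76.01 dB.
The limit corresponds to 10^(78/10) = 6.310e+07; subtracting the fixed part leaves 2.319e+07 for the pump, i.e. 73.65 dB.
So the pump must be reduced from 85 to 73.65 dB: IL = 11.35 dB.

11.3 dB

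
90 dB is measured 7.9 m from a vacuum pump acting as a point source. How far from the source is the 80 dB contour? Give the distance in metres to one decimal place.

25.0 m

Point-source spreading drops the level by 20·log₁₀(r₂/r₁); inverting, r₂/r₁ = 10^(ΔL/20).
r₂ = 7.9·10^((90−80)/20) = 7.9·10^(10.0/20) = 24.98 m.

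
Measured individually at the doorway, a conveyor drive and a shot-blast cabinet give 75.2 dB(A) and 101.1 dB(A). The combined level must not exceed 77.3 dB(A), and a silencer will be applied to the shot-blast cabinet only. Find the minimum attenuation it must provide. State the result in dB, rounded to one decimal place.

Everything except the shot-blast cabinet sums to 10^(75.2/10) = 3.311e+07 in linear terms, 75.20 dB(A).
The limit corresponds to 10^(77.3/10) = 5.370e+07; subtracting the fixed part leaves 2.059e+07 for the shot-blast cabinet, i.e. 73.14 dB(A).
Required insertion loss = 101.1 − 73.14 = 27.96 dB.

28.0 dB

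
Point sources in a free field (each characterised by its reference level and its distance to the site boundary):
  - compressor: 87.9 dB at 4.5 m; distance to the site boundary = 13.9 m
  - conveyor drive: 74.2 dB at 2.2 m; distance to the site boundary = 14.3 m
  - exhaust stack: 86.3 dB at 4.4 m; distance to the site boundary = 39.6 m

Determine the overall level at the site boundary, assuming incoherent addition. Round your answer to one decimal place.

Apply inverse-square spreading to bring every level to the receiver, then sum 10^(L/10).
compressor: 87.9 − 20·log₁₀(13.9/4.5) = 87.9 − 9.80 = 78.10 dB.
conveyor drive: 74.2 − 20·log₁₀(14.3/2.2) = 74.2 − 16.26 = 57.94 dB.
exhaust stack: 86.3 − 20·log₁₀(39.6/4.4) = 86.3 − 19.08 = 67.22 dB.
Σ 10^(L/10) = 7.051e+07 → L_total = 10·log₁₀(7.051e+07) = 78.48 dB.

78.5 dB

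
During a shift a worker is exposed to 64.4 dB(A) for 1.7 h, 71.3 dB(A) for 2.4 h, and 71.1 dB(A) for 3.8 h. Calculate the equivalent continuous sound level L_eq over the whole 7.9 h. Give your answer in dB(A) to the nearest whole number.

Weight each interval's intensity by its duration and average over T = 7.9 h:
Σ tᵢ·10^(Lᵢ/10) = 1.7·10^(64.4/10) + 2.4·10^(71.3/10) + 3.8·10^(71.1/10) = 8.601e+07.
L_eq = 10·log₁₀(8.601e+07/7.9) = 70.37 dB(A).

70 dB(A)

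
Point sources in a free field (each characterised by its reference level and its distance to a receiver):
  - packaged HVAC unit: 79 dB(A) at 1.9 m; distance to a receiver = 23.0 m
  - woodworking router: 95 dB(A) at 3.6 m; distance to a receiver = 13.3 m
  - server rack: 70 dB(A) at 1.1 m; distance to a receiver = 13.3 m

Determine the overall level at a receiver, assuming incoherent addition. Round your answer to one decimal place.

Propagate each source to the receiver with L = L_ref − 20·log₁₀(r/r_ref), then add intensities.
packaged HVAC unit: 79 − 20·log₁₀(23.0/1.9) = 79 − 21.66 = 57.34 dB(A).
woodworking router: 95 − 20·log₁₀(13.3/3.6) = 95 − 11.35 = 83.65 dB(A).
server rack: 70 − 20·log₁₀(13.3/1.1) = 70 − 21.65 = 48.35 dB(A).
Σ 10^(L/10) = 2.323e+08 → L_total = 10·log₁₀(2.323e+08) = 83.66 dB(A).

83.7 dB(A)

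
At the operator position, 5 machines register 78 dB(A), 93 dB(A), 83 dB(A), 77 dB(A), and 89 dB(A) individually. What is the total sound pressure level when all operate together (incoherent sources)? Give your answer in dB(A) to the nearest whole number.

95 dB(A)

For uncorrelated sources the intensities add, so convert each level to linear form, sum, and take 10·log₁₀ of the total.
Σ 10^(L/10) = 10^(78/10) + 10^(93/10) + 10^(83/10) + 10^(77/10) + 10^(89/10) = 3.102e+09.
L_total = 10·log₁₀(3.102e+09) = 94.92 dB(A).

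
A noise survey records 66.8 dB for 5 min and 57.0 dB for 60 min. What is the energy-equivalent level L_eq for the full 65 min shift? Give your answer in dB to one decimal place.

Weight each interval's intensity by its duration and average over T = 65 min:
Σ tᵢ·10^(Lᵢ/10) = 5·10^(66.8/10) + 60·10^(57.0/10) = 5.400e+07.
L_eq = 10·log₁₀(5.400e+07/65) = 59.20 dB.

59.2 dB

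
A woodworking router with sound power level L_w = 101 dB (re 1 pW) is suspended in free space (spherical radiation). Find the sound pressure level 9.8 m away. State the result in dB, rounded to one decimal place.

L_p = L_w − 10·log₁₀(4π·r²) with r = 9.8 m.
4π·r² = 1207 m², 10·log₁₀ of that is 30.817 dB.
L_p = 101 − 30.817 = 70.18 dB.

70.2 dB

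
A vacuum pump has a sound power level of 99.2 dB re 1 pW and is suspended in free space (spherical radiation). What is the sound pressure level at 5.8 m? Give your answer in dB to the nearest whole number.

73 dB

L_p = L_w − 10·log₁₀(4π·r²) with r = 5.8 m.
4π·r² = 422.7 m², 10·log₁₀ of that is 26.261 dB.
L_p = 99.2 − 26.261 = 72.94 dB.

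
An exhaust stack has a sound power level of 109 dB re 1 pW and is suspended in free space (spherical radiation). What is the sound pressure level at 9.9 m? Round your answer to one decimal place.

78.1 dB

L_p = L_w − 10·log₁₀(4π·r²) with r = 9.9 m.
4π·r² = 1232 m², 10·log₁₀ of that is 30.905 dB.
L_p = 109 − 30.905 = 78.10 dB.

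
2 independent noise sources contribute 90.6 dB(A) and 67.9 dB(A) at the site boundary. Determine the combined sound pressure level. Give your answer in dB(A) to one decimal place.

Incoherent sources combine by intensity addition: L_total = 10·log₁₀(Σ 10^(L_i/10)).
Σ 10^(L/10) = 10^(90.6/10) + 10^(67.9/10) = 1.154e+09.
L_total = 10·log₁₀(1.154e+09) = 90.62 dB(A).

90.6 dB(A)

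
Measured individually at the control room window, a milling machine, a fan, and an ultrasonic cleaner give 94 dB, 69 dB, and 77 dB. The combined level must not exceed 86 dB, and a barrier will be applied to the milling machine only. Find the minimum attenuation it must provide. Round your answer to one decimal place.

The untreated sources together contribute 10^(69/10) + 10^(77/10) = 5.806e+07, i.e. 77.64 dB.
The limit corresponds to 10^(86/10) = 3.981e+08; subtracting the fixed part leaves 3.400e+08 for the milling machine, i.e. 85.32 dB.
So the milling machine must be reduced from 94 to 85.32 dB: IL = 8.68 dB.

8.7 dB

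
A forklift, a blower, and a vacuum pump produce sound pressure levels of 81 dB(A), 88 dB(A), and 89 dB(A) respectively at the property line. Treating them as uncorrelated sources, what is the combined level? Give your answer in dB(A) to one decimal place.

For uncorrelated sources the intensities add, so convert each level to linear form, sum, and take 10·log₁₀ of the total.
Σ 10^(L/10) = 10^(81/10) + 10^(88/10) + 10^(89/10) = 1.551e+09.
L_total = 10·log₁₀(1.551e+09) = 91.91 dB(A).

91.9 dB(A)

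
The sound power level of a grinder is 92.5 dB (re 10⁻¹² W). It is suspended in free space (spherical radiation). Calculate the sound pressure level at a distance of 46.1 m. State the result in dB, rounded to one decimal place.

48.2 dB

The power spreads over a sphere of area 4π·r², so L_p = L_w − 10·log₁₀(4π·r²).
4π·r² = 2.671e+04 m², 10·log₁₀ of that is 44.266 dB.
L_p = 92.5 − 44.266 = 48.23 dB.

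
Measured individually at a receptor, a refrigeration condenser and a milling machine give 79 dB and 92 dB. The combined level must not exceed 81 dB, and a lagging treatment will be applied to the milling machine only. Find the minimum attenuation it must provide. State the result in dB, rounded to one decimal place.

Everything except the milling machine sums to 10^(79/10) = 7.943e+07 in linear terms, 79.00 dB.
To meet 81 dB overall, the treated milling machine may contribute at most 10^(81/10) − 7.943e+07 = 4.646e+07, i.e. 76.67 dB.
So the milling machine must be reduced from 92 to 76.67 dB: IL = 15.33 dB.

15.3 dB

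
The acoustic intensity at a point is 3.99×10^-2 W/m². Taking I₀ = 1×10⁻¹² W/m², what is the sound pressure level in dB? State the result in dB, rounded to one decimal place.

Dividing by I₀ shifts the exponent by 12: I/I₀ = 3.99×10^10.
L = 10·(0.6010 + 10) = 106.01 dB.

106.0 dB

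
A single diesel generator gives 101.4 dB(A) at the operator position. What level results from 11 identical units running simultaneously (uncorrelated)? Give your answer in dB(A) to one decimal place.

111.8 dB(A)

L_total = L₁ + 10·log₁₀ N for N identical incoherent sources.
L_total = 101.4 + 10·log₁₀(11) = 101.4 + 10.414 = 111.81 dB(A).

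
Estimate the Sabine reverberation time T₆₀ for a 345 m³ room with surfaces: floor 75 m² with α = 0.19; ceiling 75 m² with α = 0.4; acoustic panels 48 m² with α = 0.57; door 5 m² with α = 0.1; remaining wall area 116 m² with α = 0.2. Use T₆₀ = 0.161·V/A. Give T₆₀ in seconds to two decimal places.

A = Σ Sᵢαᵢ = 75·0.19 + 75·0.4 + 48·0.57 + 5·0.1 + 116·0.2 = 95.31 m².
T₆₀ = 0.161 × 345 / 95.31 = 0.583 s.

0.58 s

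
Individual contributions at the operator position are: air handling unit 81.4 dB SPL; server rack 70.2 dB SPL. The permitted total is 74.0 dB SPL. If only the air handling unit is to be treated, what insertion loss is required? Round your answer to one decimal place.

9.7 dB

Everything except the air handling unit sums to 10^(70.2/10) = 1.047e+07 in linear terms, 70.20 dB SPL.
The limit corresponds to 10^(74.0/10) = 2.512e+07; subtracting the fixed part leaves 1.465e+07 for the air handling unit, i.e. 71.66 dB SPL.
Required insertion loss = 81.4 − 71.66 = 9.74 dB.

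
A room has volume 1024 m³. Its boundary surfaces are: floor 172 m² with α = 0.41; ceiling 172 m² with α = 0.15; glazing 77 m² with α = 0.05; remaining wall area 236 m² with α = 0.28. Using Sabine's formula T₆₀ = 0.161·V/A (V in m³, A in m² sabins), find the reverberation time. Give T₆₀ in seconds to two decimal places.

0.99 s

A = Σ Sᵢαᵢ = 172·0.41 + 172·0.15 + 77·0.05 + 236·0.28 = 166.25 m².
T₆₀ = 0.161·V/A = 0.161·1024/166.25 = 0.992 s.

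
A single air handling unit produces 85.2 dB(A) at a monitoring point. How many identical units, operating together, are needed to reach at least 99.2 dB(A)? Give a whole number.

26

N identical sources give L₁ + 10·log₁₀ N, so require 10·log₁₀ N ≥ 99.2 − 85.2 = 14.0 dB.
N ≥ 10^(14.0/10) = 25.119, so N = 26.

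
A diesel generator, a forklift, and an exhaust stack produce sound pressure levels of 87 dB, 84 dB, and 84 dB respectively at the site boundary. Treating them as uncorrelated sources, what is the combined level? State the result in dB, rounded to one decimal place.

90.0 dB

For uncorrelated sources the intensities add, so convert each level to linear form, sum, and take 10·log₁₀ of the total.
Σ 10^(L/10) = 10^(87/10) + 10^(84/10) + 10^(84/10) = 1.004e+09.
L_total = 10·log₁₀(1.004e+09) = 90.02 dB.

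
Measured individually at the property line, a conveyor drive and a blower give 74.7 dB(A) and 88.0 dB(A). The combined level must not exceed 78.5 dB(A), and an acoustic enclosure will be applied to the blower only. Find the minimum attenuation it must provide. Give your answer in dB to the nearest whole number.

12 dB

Fixed contribution from the other source: Σ 10^(L/10) = 10^(74.7/10) = 2.951e+07 (74.70 dB(A)).
To meet 78.5 dB(A) overall, the treated blower may contribute at most 10^(78.5/10) − 2.951e+07 = 4.128e+07, i.e. 76.16 dB(A).
Required insertion loss = 88.0 − 76.16 = 11.84 dB.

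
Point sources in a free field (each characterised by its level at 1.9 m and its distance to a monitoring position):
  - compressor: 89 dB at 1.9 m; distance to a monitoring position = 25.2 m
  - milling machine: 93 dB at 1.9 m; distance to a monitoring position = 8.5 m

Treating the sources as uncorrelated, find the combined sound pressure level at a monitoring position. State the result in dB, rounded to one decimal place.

Propagate each source to the receiver with L = L_ref − 20·log₁₀(r/r_ref), then add intensities.
compressor: 89 − 20·log₁₀(25.2/1.9) = 89 − 22.45 = 66.55 dB.
milling machine: 93 − 20·log₁₀(8.5/1.9) = 93 − 13.01 = 79.99 dB.
Σ 10^(L/10) = 1.042e+08 → L_total = 10·log₁₀(1.042e+08) = 80.18 dB.

80.2 dB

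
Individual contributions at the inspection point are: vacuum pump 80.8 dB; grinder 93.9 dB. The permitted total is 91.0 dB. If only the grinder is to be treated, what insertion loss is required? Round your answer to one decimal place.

3.3 dB

The untreated sources together contribute 10^(80.8/10) = 1.202e+08, i.e. 80.80 dB.
The limit corresponds to 10^(91.0/10) = 1.259e+09; subtracting the fixed part leaves 1.139e+09 for the grinder, i.e. 90.56 dB.
Required insertion loss = 93.9 − 90.56 = 3.34 dB.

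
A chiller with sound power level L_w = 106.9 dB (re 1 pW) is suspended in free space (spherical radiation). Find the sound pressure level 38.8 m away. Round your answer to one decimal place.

64.1 dB

Free-field spherical radiation: L_p = L_w − 10·log₁₀(4π·r²), r = 38.8 m.
4π·r² = 1.892e+04 m², 10·log₁₀ of that is 42.769 dB.
L_p = 106.9 − 42.769 = 64.13 dB.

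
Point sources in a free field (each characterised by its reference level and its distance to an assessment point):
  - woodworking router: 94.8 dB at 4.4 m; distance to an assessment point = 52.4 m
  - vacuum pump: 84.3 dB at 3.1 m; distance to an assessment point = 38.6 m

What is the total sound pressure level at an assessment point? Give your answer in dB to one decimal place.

73.6 dB

Apply inverse-square spreading to bring every level to the receiver, then sum 10^(L/10).
woodworking router: 94.8 − 20·log₁₀(52.4/4.4) = 94.8 − 21.52 = 73.28 dB.
vacuum pump: 84.3 − 20·log₁₀(38.6/3.1) = 84.3 − 21.90 = 62.40 dB.
Σ 10^(L/10) = 2.303e+07 → L_total = 10·log₁₀(2.303e+07) = 73.62 dB.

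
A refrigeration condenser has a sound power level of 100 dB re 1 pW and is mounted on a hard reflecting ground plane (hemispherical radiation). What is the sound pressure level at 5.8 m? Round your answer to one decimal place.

Free-field hemispherical radiation: L_p = L_w − 10·log₁₀(2π·r²), r = 5.8 m.
2π·r² = 211.4 m², 10·log₁₀ of that is 23.250 dB.
L_p = 100 − 23.250 = 76.75 dB.

76.7 dB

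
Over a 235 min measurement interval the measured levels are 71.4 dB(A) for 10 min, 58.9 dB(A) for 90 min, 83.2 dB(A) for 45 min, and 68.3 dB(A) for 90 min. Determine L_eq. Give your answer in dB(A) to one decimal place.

The energy average is taken in the linear domain: L_eq = 10·log₁₀[(Σ tᵢ·10^(Lᵢ/10))/T], T = 235 min.
Σ tᵢ·10^(Lᵢ/10) = 10·10^(71.4/10) + 90·10^(58.9/10) + 45·10^(83.2/10) + 90·10^(68.3/10) = 1.022e+10.
L_eq = 10·log₁₀(1.022e+10/235) = 76.38 dB(A).

76.4 dB(A)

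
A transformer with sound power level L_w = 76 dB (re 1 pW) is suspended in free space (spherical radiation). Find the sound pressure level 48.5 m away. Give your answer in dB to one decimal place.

31.3 dB

The power spreads over a sphere of area 4π·r², so L_p = L_w − 10·log₁₀(4π·r²).
4π·r² = 2.956e+04 m², 10·log₁₀ of that is 44.707 dB.
L_p = 76 − 44.707 = 31.29 dB.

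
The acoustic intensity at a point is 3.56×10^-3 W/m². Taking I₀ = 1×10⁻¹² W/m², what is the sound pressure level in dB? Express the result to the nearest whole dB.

96 dB

I/I₀ = 3.56×10^-3/10⁻¹² = 3.56×10^9, and L = 10·log₁₀(I/I₀).
L = 10·(0.5514 + 9) = 95.51 dB.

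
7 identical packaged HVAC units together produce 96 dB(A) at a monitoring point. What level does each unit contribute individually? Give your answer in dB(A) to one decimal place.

87.5 dB(A)

Dividing the total intensity by 7 lowers the level by 10·log₁₀ 7 = 8.451 dB: L₁ = 96 − 8.451.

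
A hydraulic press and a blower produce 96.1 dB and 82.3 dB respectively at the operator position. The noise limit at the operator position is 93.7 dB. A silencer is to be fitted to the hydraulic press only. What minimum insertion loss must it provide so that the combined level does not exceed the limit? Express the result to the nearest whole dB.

3 dB

Fixed contribution from the other source: Σ 10^(L/10) = 10^(82.3/10) = 1.698e+08 (82.30 dB).
To meet 93.7 dB overall, the treated hydraulic press may contribute at most 10^(93.7/10) − 1.698e+08 = 2.174e+09, i.e. 93.37 dB.
Required insertion loss = 96.1 − 93.37 = 2.73 dB.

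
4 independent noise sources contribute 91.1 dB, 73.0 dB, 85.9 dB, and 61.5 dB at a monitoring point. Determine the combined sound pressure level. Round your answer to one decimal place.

For uncorrelated sources the intensities add, so convert each level to linear form, sum, and take 10·log₁₀ of the total.
Σ 10^(L/10) = 10^(91.1/10) + 10^(73.0/10) + 10^(85.9/10) + 10^(61.5/10) = 1.699e+09.
L_total = 10·log₁₀(1.699e+09) = 92.30 dB.

92.3 dB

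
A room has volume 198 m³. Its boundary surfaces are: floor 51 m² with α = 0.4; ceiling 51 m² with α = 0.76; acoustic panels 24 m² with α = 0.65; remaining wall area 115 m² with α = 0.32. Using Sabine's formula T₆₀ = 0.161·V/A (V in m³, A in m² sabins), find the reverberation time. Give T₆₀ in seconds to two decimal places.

0.29 s

Total absorption A = 51·0.4 + 51·0.76 + 24·0.65 + 115·0.32 = 111.56 m² sabins.
T₆₀ = 0.161·V/A = 0.161·198/111.56 = 0.286 s.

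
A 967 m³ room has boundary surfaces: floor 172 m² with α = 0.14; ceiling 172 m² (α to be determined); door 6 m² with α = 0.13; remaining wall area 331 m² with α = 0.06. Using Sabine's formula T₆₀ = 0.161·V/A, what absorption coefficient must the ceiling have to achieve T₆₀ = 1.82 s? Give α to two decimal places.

Required total absorption A = 0.161·967/1.82 = 85.54 m².
Absorption from the other surfaces = 172·0.14 + 6·0.13 + 331·0.06 = 44.72 m², so the ceiling must supply 40.82 m² over 172 m².
α = 40.82/172 = 0.237.

0.24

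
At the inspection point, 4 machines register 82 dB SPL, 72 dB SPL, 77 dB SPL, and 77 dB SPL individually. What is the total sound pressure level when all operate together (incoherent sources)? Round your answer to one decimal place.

For uncorrelated sources the intensities add, so convert each level to linear form, sum, and take 10·log₁₀ of the total.
Σ 10^(L/10) = 10^(82/10) + 10^(72/10) + 10^(77/10) + 10^(77/10) = 2.746e+08.
L_total = 10·log₁₀(2.746e+08) = 84.39 dB SPL.

84.4 dB SPL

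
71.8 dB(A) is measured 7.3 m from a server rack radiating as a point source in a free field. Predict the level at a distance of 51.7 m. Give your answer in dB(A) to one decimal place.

Spherical spreading from a point source gives a 20·log₁₀(r₂/r₁) drop.
L₂ = 71.8 − 20·log₁₀(51.7/7.3) = 71.8 − 17.003 = 54.80 dB(A).

54.8 dB(A)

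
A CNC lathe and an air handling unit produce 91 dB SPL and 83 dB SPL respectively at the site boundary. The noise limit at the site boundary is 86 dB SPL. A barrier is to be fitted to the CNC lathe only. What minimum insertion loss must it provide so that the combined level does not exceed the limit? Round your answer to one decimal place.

8.0 dB

Everything except the CNC lathe sums to 10^(83/10) = 1.995e+08 in linear terms, 83.00 dB SPL.
To meet 86 dB SPL overall, the treated CNC lathe may contribute at most 10^(86/10) − 1.995e+08 = 1.986e+08, i.e. 82.98 dB SPL.
Required insertion loss = 91 − 82.98 = 8.02 dB.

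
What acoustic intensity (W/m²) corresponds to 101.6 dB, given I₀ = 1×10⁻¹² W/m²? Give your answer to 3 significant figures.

L = 10·log₁₀(I/I₀) ⇒ I = I₀·10^(L/10) = 10⁻¹² × 10^10.16.

0.0145 W/m²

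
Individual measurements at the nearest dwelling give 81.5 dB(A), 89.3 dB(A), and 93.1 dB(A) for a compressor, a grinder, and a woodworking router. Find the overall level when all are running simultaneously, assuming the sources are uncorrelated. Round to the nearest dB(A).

For uncorrelated sources the intensities add, so convert each level to linear form, sum, and take 10·log₁₀ of the total.
Σ 10^(L/10) = 10^(81.5/10) + 10^(89.3/10) + 10^(93.1/10) = 3.034e+09.
L_total = 10·log₁₀(3.034e+09) = 94.82 dB(A).

95 dB(A)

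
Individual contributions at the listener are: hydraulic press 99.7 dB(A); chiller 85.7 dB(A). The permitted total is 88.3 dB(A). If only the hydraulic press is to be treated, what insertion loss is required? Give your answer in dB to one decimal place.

Fixed contribution from the other source: Σ 10^(L/10) = 10^(85.7/10) = 3.715e+08 (85.70 dB(A)).
The limit corresponds to 10^(88.3/10) = 6.761e+08; subtracting the fixed part leaves 3.045e+08 for the hydraulic press, i.e. 84.84 dB(A).
Required insertion loss = 99.7 − 84.84 = 14.86 dB.

14.9 dB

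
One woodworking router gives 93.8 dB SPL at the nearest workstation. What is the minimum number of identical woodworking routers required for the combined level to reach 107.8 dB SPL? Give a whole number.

26

The shortfall is 107.8 − 93.8 = 14.0 dB, and N units add 10·log₁₀ N, so need 10·log₁₀ N ≥ 14.0.
N ≥ 10^(14.0/10) = 25.119, so N = 26.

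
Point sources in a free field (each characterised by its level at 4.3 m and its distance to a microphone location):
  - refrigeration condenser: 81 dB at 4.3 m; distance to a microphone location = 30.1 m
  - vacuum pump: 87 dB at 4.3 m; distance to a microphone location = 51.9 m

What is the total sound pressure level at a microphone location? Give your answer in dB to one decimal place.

Propagate each source to the receiver with L = L_ref − 20·log₁₀(r/r_ref), then add intensities.
refrigeration condenser: 81 − 20·log₁₀(30.1/4.3) = 81 − 16.90 = 64.10 dB.
vacuum pump: 87 − 20·log₁₀(51.9/4.3) = 87 − 21.63 = 65.37 dB.
Σ 10^(L/10) = 6.010e+06 → L_total = 10·log₁₀(6.010e+06) = 67.79 dB.

67.8 dB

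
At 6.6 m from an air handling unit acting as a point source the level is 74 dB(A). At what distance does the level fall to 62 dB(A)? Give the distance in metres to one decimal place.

26.3 m

For a point source L₁ − L₂ = 20·log₁₀(r₂/r₁), so r₂ = r₁·10^((L₁−L₂)/20).
r₂ = 6.6·10^((74−62)/20) = 6.6·10^(12.0/20) = 26.28 m.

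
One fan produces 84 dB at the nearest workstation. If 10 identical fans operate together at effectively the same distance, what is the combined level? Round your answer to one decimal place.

N identical incoherent sources raise the level by 10·log₁₀ N.
L_total = 84 + 10·log₁₀(10) = 84 + 10.000 = 94.00 dB.

94.0 dB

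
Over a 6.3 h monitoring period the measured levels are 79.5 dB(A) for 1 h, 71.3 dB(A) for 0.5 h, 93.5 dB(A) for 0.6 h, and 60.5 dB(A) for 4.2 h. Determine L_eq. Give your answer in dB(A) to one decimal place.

Weight each interval's intensity by its duration and average over T = 6.3 h:
Σ tᵢ·10^(Lᵢ/10) = 1·10^(79.5/10) + 0.5·10^(71.3/10) + 0.6·10^(93.5/10) + 4.2·10^(60.5/10) = 1.444e+09.
L_eq = 10·log₁₀(1.444e+09/6.3) = 83.60 dB(A).

83.6 dB(A)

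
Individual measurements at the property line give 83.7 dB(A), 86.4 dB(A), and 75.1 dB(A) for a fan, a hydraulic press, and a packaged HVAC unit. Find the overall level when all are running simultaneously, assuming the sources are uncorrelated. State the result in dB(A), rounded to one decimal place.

88.5 dB(A)

For uncorrelated sources the intensities add, so convert each level to linear form, sum, and take 10·log₁₀ of the total.
Σ 10^(L/10) = 10^(83.7/10) + 10^(86.4/10) + 10^(75.1/10) = 7.033e+08.
L_total = 10·log₁₀(7.033e+08) = 88.47 dB(A).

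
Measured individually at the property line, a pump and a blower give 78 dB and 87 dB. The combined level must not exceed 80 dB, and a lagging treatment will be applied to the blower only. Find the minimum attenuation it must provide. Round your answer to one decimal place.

11.3 dB

Fixed contribution from the other source: Σ 10^(L/10) = 10^(78/10) = 6.310e+07 (78.00 dB).
The limit corresponds to 10^(80/10) = 1.000e+08; subtracting the fixed part leaves 3.690e+07 for the blower, i.e. 75.67 dB.
So the blower must be reduced from 87 to 75.67 dB: IL = 11.33 dB.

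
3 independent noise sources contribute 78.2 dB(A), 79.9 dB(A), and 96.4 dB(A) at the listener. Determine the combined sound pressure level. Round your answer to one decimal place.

Incoherent sources combine by intensity addition: L_total = 10·log₁₀(Σ 10^(L_i/10)).
Σ 10^(L/10) = 10^(78.2/10) + 10^(79.9/10) + 10^(96.4/10) = 4.529e+09.
L_total = 10·log₁₀(4.529e+09) = 96.56 dB(A).

96.6 dB(A)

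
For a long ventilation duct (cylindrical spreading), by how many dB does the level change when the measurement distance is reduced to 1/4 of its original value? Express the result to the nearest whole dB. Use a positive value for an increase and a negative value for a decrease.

With cylindrical spreading the level changes by −10·log₁₀(r₂/r₁).
ΔL = −10·log₁₀(0.25) = +6.02 dB.

+6 dB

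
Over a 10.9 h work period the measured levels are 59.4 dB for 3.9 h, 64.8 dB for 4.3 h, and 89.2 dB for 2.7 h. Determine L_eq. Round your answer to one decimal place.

Weight each interval's intensity by its duration and average over T = 10.9 h:
Σ tᵢ·10^(Lᵢ/10) = 3.9·10^(59.4/10) + 4.3·10^(64.8/10) + 2.7·10^(89.2/10) = 2.262e+09.
L_eq = 10·log₁₀(2.262e+09/10.9) = 83.17 dB.

83.2 dB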